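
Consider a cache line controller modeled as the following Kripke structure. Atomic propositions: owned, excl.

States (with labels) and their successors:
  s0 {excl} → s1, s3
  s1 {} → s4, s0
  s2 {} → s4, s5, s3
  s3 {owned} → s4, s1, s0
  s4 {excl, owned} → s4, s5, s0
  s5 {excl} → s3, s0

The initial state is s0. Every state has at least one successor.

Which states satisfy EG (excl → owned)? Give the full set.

States satisfying excl → owned: {s1, s2, s3, s4}.
States satisfying EG (excl → owned): {s1, s2, s3, s4}.

{s1, s2, s3, s4}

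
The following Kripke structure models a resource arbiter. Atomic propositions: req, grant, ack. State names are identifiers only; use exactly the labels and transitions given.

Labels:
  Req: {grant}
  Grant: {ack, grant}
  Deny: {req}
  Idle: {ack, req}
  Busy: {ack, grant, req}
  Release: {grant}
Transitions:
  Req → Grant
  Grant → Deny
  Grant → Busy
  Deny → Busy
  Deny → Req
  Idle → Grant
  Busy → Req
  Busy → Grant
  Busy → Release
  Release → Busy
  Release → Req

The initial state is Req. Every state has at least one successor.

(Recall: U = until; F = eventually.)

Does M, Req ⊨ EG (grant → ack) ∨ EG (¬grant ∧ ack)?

States satisfying grant → ack: {Grant, Deny, Idle, Busy}.
States satisfying EG (grant → ack): {Grant, Deny, Idle, Busy}.
States satisfying ¬grant ∧ ack: {Idle}.
States satisfying EG (¬grant ∧ ack): ∅.
States satisfying EG (grant → ack) ∨ EG (¬grant ∧ ack): {Grant, Deny, Idle, Busy}.
Req ∉ Sat(EG (grant → ack) ∨ EG (¬grant ∧ ack)).

No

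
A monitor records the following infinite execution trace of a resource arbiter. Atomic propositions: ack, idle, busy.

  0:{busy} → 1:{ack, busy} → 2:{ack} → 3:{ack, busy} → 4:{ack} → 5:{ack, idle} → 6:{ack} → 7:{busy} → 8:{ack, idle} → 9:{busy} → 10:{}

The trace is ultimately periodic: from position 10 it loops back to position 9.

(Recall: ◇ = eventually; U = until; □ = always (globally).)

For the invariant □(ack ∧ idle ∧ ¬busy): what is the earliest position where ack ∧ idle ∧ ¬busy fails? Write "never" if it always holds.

At position 0 the labels are {busy}, so ack ∧ idle ∧ ¬busy is false there. This is the first violation.

0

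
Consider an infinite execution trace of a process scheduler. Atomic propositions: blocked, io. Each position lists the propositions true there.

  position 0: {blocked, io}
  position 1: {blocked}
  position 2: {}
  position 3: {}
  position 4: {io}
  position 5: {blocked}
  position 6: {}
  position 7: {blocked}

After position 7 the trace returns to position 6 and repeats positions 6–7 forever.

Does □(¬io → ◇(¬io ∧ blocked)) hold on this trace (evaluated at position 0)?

Yes

¬io → ◇(¬io ∧ blocked) holds at every position 0..7, and those are all positions ever visited, so □(¬io → ◇(¬io ∧ blocked)) holds.
Positions where ¬io holds: 1, 2, 3, 5, 6, 7.
Check ◇(¬io ∧ blocked) at each: 1→ok, 2→ok, 3→ok, 5→ok, 6→ok, 7→ok.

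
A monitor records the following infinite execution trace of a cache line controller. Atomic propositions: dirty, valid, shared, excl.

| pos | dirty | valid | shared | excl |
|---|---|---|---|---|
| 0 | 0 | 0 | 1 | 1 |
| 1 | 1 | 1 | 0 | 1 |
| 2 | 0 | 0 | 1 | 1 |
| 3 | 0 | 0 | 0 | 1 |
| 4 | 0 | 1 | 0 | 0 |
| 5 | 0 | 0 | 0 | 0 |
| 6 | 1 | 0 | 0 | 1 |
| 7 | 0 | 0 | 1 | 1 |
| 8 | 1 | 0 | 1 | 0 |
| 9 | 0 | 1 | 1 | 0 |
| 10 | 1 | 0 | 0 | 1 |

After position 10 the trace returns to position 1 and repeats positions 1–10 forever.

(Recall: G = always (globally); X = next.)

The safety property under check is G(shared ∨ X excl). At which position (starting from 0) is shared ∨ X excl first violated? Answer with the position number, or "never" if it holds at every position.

3

Check shared ∨ X excl at each position in order: 0 ✓, 1 ✓, 2 ✓.
At position 3 the labels are {excl} and the next position 4 has {valid}, so shared ∨ X excl is false there. This is the first violation.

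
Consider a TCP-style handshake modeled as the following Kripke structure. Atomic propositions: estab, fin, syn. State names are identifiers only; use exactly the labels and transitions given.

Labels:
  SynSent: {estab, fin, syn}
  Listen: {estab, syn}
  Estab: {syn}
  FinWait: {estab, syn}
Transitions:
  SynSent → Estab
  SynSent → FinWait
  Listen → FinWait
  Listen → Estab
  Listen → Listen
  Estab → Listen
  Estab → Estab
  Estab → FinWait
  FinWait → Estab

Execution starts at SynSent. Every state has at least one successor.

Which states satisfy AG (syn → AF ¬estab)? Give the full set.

none

States satisfying syn → AF ¬estab: {SynSent, Estab, FinWait}.
States satisfying AG (syn → AF ¬estab): ∅.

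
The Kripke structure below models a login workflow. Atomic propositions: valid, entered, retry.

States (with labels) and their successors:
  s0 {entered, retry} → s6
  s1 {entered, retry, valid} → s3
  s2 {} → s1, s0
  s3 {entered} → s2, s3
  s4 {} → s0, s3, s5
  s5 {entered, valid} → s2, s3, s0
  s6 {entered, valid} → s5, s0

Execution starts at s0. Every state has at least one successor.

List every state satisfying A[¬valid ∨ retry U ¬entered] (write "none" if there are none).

States satisfying ¬valid ∨ retry: {s0, s1, s2, s3, s4}.
States satisfying ¬entered: {s2, s4}.
States satisfying A[¬valid ∨ retry U ¬entered]: {s2, s4}.

{s2, s4}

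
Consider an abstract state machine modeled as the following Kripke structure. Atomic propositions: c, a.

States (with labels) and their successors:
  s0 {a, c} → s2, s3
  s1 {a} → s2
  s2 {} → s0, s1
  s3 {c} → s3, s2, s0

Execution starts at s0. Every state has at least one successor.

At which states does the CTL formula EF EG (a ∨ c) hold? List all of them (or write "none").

States satisfying EG (a ∨ c): {s0, s3}.
States satisfying EF EG (a ∨ c): {s0, s1, s2, s3}.

{s0, s1, s2, s3}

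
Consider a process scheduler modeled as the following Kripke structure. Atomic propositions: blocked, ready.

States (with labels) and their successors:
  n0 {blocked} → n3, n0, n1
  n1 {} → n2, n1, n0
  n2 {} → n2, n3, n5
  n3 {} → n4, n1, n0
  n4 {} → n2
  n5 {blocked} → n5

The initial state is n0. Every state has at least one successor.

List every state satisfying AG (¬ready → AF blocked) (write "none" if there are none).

{n5}

States satisfying ¬ready → AF blocked: {n0, n5}.
States satisfying AG (¬ready → AF blocked): {n5}.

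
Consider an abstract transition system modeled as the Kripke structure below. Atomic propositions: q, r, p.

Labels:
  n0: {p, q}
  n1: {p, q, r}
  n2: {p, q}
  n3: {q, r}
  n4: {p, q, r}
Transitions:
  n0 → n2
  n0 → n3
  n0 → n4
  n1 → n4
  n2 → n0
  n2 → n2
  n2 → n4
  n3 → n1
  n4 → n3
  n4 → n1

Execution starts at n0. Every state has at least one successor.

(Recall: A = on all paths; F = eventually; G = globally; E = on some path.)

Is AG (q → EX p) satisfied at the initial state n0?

Satisfied

States satisfying q → EX p: {n0, n1, n2, n3, n4}.
States satisfying AG (q → EX p): {n0, n1, n2, n3, n4}.
Every state reachable from n0 satisfies q → EX p.
n0 ∈ Sat(AG (q → EX p)).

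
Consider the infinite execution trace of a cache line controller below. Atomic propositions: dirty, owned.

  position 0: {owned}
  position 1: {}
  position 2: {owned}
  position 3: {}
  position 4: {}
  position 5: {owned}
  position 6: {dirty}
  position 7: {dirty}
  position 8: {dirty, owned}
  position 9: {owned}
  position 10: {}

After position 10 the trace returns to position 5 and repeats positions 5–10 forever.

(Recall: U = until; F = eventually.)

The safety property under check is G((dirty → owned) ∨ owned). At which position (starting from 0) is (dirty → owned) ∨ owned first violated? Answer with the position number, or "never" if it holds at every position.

6

Check (dirty → owned) ∨ owned at each position in order: 0 ✓, 1 ✓, 2 ✓, 3 ✓, 4 ✓, 5 ✓.
At position 6 the labels are {dirty}, so (dirty → owned) ∨ owned is false there. This is the first violation.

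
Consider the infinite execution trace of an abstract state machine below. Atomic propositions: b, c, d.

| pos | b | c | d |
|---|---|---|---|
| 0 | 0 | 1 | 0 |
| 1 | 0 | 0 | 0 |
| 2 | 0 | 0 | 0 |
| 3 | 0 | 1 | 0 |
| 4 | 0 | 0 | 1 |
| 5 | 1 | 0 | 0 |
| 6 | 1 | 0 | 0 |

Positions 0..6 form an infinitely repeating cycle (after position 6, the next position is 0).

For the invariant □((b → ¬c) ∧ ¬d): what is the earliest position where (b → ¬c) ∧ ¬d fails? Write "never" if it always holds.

4

Check (b → ¬c) ∧ ¬d at each position in order: 0 ✓, 1 ✓, 2 ✓, 3 ✓.
At position 4 the labels are {d}, so (b → ¬c) ∧ ¬d is false there. This is the first violation.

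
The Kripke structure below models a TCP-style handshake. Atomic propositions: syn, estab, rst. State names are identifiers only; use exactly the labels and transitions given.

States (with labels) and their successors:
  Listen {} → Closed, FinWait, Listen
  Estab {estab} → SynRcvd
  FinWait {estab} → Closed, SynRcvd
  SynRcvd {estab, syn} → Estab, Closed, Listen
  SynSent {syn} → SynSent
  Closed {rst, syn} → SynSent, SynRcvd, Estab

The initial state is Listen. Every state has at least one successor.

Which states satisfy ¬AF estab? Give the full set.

{Listen, SynSent, Closed}

States satisfying estab: {Estab, FinWait, SynRcvd}.
States satisfying AF estab: {Estab, FinWait, SynRcvd}.
States satisfying ¬AF estab: {Listen, SynSent, Closed}.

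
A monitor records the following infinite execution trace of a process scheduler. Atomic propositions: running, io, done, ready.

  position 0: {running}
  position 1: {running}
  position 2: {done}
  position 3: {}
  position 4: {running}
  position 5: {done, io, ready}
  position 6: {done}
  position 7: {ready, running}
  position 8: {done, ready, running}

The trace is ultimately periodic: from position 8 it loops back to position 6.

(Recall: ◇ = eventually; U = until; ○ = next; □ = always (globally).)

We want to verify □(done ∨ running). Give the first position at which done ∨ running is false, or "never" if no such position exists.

3

Check done ∨ running at each position in order: 0 ✓, 1 ✓, 2 ✓.
At position 3 the labels are {}, so done ∨ running is false there. This is the first violation.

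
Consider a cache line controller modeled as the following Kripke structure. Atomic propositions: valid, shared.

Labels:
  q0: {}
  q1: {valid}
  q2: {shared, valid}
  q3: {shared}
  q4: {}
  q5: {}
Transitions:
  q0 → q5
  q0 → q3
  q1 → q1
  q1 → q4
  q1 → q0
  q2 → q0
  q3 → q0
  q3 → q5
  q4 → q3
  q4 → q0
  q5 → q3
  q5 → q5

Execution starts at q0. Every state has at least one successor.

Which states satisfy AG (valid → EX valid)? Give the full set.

States satisfying valid → EX valid: {q0, q1, q3, q4, q5}.
States satisfying AG (valid → EX valid): {q0, q1, q3, q4, q5}.

{q0, q1, q3, q4, q5}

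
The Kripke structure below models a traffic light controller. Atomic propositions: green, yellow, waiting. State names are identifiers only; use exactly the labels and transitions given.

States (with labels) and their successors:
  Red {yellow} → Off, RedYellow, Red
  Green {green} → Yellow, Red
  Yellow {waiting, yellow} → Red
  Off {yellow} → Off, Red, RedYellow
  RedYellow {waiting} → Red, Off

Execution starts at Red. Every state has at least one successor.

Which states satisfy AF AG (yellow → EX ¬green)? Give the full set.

{Red, Green, Yellow, Off, RedYellow}

States satisfying AG (yellow → EX ¬green): {Red, Green, Yellow, Off, RedYellow}.
States satisfying AF AG (yellow → EX ¬green): {Red, Green, Yellow, Off, RedYellow}.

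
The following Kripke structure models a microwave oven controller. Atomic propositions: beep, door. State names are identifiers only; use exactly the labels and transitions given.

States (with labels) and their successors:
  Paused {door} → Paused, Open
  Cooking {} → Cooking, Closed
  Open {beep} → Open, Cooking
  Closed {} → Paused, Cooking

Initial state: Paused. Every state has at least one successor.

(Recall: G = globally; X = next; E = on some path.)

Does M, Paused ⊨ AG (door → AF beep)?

Violated

States satisfying door → AF beep: {Cooking, Open, Closed}.
States satisfying AG (door → AF beep): ∅.
Paused is reachable from Paused and violates door → AF beep, so AG fails at Paused.
Paused ∉ Sat(AG (door → AF beep)).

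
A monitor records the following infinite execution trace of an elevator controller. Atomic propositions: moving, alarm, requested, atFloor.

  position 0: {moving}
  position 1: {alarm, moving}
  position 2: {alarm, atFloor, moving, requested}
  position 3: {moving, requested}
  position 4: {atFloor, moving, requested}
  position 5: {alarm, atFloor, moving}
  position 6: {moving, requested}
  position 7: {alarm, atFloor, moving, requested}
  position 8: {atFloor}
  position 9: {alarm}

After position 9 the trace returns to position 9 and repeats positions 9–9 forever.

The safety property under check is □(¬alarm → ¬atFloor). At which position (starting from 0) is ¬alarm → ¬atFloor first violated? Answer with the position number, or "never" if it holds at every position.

4

Check ¬alarm → ¬atFloor at each position in order: 0 ✓, 1 ✓, 2 ✓, 3 ✓.
At position 4 the labels are {atFloor, moving, requested}, so ¬alarm → ¬atFloor is false there. This is the first violation.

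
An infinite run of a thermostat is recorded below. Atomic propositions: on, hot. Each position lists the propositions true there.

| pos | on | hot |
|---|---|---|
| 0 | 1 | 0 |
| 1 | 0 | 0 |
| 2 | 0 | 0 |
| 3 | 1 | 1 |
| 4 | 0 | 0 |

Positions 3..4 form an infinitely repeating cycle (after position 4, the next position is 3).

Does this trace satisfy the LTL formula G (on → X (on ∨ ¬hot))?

Satisfied

on → X (on ∨ ¬hot) holds at every position 0..4, and those are all positions ever visited, so G (on → X (on ∨ ¬hot)) holds.
Positions where on holds: 0, 3.
Check X (on ∨ ¬hot) at each: 0→ok, 3→ok.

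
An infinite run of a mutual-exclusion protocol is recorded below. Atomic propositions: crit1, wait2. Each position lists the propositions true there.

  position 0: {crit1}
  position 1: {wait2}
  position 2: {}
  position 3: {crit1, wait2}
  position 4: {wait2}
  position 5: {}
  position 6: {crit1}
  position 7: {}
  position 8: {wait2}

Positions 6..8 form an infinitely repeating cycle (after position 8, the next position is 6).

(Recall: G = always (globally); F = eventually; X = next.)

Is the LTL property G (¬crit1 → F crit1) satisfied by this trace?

Holds

¬crit1 → F crit1 holds at every position 0..8, and those are all positions ever visited, so G (¬crit1 → F crit1) holds.
Positions where ¬crit1 holds: 1, 2, 4, 5, 7, 8.
Check F crit1 at each: 1→ok, 2→ok, 4→ok, 5→ok, 7→ok, 8→ok.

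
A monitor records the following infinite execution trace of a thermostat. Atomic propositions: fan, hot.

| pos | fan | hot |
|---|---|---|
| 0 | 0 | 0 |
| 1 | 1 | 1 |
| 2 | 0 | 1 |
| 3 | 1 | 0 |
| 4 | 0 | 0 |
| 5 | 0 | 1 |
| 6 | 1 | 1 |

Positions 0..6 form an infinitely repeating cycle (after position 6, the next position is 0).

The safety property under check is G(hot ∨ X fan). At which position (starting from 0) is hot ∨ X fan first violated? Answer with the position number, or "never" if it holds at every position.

Check hot ∨ X fan at each position in order: 0 ✓, 1 ✓, 2 ✓.
At position 3 the labels are {fan} and the next position 4 has {}, so hot ∨ X fan is false there. This is the first violation.

3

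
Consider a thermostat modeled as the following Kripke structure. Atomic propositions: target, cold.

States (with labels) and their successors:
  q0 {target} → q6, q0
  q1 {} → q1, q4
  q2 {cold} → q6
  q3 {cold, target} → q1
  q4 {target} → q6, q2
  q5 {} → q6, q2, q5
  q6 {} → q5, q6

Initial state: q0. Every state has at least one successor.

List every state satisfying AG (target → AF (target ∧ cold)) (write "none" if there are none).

States satisfying target → AF (target ∧ cold): {q1, q2, q3, q5, q6}.
States satisfying AG (target → AF (target ∧ cold)): {q2, q5, q6}.

{q2, q5, q6}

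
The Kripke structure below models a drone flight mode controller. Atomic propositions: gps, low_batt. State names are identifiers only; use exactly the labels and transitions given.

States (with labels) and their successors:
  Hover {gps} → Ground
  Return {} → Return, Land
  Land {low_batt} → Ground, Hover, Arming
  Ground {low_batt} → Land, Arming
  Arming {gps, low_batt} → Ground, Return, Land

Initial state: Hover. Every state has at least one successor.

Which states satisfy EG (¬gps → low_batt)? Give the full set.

States satisfying ¬gps → low_batt: {Hover, Land, Ground, Arming}.
States satisfying EG (¬gps → low_batt): {Hover, Land, Ground, Arming}.

{Hover, Land, Ground, Arming}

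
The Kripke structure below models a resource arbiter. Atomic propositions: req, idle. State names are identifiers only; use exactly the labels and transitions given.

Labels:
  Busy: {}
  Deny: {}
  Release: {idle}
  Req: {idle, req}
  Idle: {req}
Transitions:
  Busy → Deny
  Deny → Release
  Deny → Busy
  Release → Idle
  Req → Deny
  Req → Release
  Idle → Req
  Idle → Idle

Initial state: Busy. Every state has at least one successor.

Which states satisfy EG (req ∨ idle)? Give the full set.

{Release, Req, Idle}

States satisfying req ∨ idle: {Release, Req, Idle}.
States satisfying EG (req ∨ idle): {Release, Req, Idle}.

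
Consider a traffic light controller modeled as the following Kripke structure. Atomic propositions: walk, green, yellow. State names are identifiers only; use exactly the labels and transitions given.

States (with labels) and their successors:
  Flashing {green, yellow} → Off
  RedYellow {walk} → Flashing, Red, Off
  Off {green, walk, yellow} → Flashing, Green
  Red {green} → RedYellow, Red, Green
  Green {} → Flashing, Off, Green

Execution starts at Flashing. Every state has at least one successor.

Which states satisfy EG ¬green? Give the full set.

{Green}

States satisfying ¬green: {RedYellow, Green}.
States satisfying EG ¬green: {Green}.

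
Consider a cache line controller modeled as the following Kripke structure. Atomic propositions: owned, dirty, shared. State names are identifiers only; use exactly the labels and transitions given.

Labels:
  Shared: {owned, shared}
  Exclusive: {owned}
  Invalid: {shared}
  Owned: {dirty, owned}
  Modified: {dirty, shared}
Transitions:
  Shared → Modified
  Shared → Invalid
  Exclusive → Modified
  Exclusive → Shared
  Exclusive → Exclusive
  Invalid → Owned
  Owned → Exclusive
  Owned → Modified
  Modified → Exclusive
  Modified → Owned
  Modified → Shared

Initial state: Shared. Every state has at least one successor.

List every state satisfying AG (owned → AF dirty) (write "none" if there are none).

none

States satisfying owned → AF dirty: {Shared, Invalid, Owned, Modified}.
States satisfying AG (owned → AF dirty): ∅.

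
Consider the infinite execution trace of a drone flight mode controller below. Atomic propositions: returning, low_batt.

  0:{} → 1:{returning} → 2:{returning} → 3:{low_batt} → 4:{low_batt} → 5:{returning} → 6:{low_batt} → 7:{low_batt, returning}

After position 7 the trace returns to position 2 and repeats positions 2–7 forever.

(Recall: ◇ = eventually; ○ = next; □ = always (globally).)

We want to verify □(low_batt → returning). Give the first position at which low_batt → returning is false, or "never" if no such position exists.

3

Check low_batt → returning at each position in order: 0 ✓, 1 ✓, 2 ✓.
At position 3 the labels are {low_batt}, so low_batt → returning is false there. This is the first violation.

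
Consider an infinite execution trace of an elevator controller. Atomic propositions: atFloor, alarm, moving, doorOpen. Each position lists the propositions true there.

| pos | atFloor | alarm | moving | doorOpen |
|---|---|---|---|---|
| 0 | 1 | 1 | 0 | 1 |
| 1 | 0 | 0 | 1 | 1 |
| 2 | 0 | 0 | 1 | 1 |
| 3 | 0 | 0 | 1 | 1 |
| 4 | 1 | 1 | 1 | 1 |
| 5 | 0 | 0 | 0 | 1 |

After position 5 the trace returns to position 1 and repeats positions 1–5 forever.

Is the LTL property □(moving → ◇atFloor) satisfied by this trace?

moving → ◇atFloor holds at every position 0..5, and those are all positions ever visited, so □(moving → ◇atFloor) holds.
Positions where moving holds: 1, 2, 3, 4.
Check ◇atFloor at each: 1→ok, 2→ok, 3→ok, 4→ok.

Holds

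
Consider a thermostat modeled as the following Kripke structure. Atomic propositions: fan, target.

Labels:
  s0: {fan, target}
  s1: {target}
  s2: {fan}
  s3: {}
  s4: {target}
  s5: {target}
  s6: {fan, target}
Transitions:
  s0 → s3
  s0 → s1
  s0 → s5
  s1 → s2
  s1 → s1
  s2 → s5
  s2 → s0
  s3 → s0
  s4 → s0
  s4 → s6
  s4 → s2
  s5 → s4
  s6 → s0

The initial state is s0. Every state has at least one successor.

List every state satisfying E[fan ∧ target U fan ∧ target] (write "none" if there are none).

States satisfying fan ∧ target: {s0, s6}.
States satisfying E[fan ∧ target U fan ∧ target]: {s0, s6}.

{s0, s6}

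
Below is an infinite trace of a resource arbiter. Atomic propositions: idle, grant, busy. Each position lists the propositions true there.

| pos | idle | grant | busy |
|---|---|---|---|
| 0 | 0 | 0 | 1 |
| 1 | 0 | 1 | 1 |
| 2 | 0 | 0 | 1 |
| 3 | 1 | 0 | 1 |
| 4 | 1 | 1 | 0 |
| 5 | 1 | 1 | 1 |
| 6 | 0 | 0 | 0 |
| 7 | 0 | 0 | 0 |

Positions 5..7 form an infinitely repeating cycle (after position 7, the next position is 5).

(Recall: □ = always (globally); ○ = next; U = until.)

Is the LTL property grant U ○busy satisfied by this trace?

Walking from position 0: ○busy first holds at position 0, and grant holds at every earlier position along the way, so grant U ○busy holds.

Yes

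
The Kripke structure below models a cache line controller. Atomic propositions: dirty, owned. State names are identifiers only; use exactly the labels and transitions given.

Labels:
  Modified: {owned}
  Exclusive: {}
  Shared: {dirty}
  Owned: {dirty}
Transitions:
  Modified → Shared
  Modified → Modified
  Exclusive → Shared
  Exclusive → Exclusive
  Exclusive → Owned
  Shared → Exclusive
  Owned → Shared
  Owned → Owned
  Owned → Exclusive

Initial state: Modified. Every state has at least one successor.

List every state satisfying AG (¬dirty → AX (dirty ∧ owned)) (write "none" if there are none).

States satisfying ¬dirty → AX (dirty ∧ owned): {Shared, Owned}.
States satisfying AG (¬dirty → AX (dirty ∧ owned)): ∅.

none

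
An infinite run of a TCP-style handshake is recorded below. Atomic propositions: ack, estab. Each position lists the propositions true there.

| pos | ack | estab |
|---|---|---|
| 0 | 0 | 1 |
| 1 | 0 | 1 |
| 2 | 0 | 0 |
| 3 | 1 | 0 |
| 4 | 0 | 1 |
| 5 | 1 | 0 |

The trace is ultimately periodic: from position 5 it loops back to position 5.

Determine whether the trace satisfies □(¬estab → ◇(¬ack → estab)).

Yes

¬estab → ◇(¬ack → estab) holds at every position 0..5, and those are all positions ever visited, so □(¬estab → ◇(¬ack → estab)) holds.
Positions where ¬estab holds: 2, 3, 5.
Check ◇(¬ack → estab) at each: 2→ok, 3→ok, 5→ok.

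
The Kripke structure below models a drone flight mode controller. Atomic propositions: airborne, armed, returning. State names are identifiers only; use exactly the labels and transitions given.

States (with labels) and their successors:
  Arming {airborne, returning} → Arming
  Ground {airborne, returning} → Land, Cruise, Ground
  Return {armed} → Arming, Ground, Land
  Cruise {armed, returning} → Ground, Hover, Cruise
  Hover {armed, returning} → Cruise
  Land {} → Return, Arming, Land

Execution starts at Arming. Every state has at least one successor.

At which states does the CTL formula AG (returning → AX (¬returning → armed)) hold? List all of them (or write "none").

{Arming}

States satisfying returning → AX (¬returning → armed): {Arming, Return, Cruise, Hover, Land}.
States satisfying AG (returning → AX (¬returning → armed)): {Arming}.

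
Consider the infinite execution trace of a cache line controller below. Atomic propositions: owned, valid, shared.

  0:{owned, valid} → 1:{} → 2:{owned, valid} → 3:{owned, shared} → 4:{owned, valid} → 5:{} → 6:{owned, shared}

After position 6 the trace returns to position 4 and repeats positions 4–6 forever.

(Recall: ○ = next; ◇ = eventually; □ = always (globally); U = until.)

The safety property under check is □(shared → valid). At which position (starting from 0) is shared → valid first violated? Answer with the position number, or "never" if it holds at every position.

Check shared → valid at each position in order: 0 ✓, 1 ✓, 2 ✓.
At position 3 the labels are {owned, shared}, so shared → valid is false there. This is the first violation.

3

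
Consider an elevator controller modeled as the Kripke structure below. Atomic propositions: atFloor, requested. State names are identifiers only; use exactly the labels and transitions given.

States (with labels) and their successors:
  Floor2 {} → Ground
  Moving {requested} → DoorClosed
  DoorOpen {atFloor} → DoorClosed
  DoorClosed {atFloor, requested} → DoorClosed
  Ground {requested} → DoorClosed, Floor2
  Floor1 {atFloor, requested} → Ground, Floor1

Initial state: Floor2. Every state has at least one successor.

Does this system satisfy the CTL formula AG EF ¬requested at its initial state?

States satisfying EF ¬requested: {Floor2, DoorOpen, Ground, Floor1}.
States satisfying AG EF ¬requested: ∅.
DoorClosed is reachable from Floor2 and violates EF ¬requested, so AG fails at Floor2.
Floor2 ∉ Sat(AG EF ¬requested).

No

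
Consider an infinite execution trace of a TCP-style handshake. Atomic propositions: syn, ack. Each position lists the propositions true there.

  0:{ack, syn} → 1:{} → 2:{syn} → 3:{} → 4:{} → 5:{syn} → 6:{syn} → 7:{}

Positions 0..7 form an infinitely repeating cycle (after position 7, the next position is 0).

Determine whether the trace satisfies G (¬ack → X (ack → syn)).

Holds

¬ack → X (ack → syn) holds at every position 0..7, and those are all positions ever visited, so G (¬ack → X (ack → syn)) holds.
Positions where ¬ack holds: 1, 2, 3, 4, 5, 6, 7.
Check X (ack → syn) at each: 1→ok, 2→ok, 3→ok, 4→ok, 5→ok, 6→ok, 7→ok.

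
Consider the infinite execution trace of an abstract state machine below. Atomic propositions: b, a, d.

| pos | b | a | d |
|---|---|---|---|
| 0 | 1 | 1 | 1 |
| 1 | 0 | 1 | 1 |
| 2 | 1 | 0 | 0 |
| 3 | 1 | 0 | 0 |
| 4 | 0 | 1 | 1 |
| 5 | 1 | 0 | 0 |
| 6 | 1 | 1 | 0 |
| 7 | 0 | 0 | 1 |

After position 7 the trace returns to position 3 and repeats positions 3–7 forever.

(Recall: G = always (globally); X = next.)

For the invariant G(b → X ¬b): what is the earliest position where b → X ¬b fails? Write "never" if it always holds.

Check b → X ¬b at each position in order: 0 ✓, 1 ✓.
At position 2 the labels are {b} and the next position 3 has {b}, so b → X ¬b is false there. This is the first violation.

2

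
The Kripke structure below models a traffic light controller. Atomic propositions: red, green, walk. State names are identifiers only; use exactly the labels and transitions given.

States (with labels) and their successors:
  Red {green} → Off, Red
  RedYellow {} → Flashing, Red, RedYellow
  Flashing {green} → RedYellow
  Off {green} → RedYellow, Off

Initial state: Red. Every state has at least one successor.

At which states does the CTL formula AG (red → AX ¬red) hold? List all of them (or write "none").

{Red, RedYellow, Flashing, Off}

States satisfying red → AX ¬red: {Red, RedYellow, Flashing, Off}.
States satisfying AG (red → AX ¬red): {Red, RedYellow, Flashing, Off}.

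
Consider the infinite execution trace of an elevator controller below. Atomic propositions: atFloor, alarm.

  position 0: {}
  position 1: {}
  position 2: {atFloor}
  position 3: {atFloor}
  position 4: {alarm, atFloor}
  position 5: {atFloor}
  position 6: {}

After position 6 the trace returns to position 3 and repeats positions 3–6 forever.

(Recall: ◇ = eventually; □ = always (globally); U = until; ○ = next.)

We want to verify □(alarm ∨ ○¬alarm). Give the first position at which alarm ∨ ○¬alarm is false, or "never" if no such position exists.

3

Check alarm ∨ ○¬alarm at each position in order: 0 ✓, 1 ✓, 2 ✓.
At position 3 the labels are {atFloor} and the next position 4 has {alarm, atFloor}, so alarm ∨ ○¬alarm is false there. This is the first violation.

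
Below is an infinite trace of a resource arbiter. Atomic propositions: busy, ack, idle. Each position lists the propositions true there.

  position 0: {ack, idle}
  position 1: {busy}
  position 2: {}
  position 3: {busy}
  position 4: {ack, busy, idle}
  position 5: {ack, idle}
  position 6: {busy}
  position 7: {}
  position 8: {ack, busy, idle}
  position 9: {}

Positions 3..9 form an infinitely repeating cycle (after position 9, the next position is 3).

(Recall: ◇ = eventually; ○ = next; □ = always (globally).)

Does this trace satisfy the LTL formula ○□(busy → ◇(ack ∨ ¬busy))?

The position after 0 is 1; □(busy → ◇(ack ∨ ¬busy)) is true there.

Holds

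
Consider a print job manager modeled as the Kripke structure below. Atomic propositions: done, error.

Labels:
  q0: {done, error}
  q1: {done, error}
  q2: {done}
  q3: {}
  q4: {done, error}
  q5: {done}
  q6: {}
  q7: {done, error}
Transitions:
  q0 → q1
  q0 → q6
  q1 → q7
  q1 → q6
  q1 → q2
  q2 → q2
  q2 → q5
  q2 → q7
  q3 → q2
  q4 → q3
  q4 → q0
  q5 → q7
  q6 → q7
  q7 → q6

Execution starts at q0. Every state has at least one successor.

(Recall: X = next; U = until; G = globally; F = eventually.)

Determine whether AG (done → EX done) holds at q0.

States satisfying done → EX done: {q0, q1, q2, q3, q4, q5, q6}.
States satisfying AG (done → EX done): ∅.
q7 is reachable from q0 and violates done → EX done, so AG fails at q0.
q0 ∉ Sat(AG (done → EX done)).

Does not hold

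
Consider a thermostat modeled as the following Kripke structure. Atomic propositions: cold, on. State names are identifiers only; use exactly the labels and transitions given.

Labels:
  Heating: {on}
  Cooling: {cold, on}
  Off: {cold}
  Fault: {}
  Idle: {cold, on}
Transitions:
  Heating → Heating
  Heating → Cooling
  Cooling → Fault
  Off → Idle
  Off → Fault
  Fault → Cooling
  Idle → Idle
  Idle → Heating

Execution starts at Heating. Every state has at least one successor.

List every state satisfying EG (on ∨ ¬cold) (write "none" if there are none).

States satisfying on ∨ ¬cold: {Heating, Cooling, Fault, Idle}.
States satisfying EG (on ∨ ¬cold): {Heating, Cooling, Fault, Idle}.

{Heating, Cooling, Fault, Idle}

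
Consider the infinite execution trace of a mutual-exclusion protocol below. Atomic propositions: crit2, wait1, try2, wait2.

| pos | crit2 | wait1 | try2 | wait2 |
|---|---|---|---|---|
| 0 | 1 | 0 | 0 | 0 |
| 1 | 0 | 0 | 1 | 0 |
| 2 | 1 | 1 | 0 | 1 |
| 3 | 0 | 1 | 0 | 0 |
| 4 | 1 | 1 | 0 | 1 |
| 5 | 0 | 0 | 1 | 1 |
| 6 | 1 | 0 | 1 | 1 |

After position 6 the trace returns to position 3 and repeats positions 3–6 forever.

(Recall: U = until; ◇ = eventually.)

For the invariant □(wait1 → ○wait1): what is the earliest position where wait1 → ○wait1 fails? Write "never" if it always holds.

Check wait1 → ○wait1 at each position in order: 0 ✓, 1 ✓, 2 ✓, 3 ✓.
At position 4 the labels are {crit2, wait1, wait2} and the next position 5 has {try2, wait2}, so wait1 → ○wait1 is false there. This is the first violation.

4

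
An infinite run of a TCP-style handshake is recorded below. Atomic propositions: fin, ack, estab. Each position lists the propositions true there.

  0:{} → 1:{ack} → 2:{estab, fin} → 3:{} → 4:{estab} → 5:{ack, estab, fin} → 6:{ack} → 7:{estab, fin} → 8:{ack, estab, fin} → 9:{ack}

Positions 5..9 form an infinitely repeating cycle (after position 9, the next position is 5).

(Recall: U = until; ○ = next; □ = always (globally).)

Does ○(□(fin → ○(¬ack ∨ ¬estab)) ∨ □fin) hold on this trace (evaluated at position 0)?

The position after 0 is 1; □(fin → ○(¬ack ∨ ¬estab)) ∨ □fin is false there.

Does not hold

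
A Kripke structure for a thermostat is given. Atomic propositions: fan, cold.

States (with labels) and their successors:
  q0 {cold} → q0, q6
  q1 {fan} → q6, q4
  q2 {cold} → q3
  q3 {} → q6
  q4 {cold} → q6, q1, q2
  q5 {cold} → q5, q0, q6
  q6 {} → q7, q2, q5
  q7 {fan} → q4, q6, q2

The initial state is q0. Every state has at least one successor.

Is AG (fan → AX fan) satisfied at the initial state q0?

Violated

States satisfying fan → AX fan: {q0, q2, q3, q4, q5, q6}.
States satisfying AG (fan → AX fan): ∅.
q1 is reachable from q0 and violates fan → AX fan, so AG fails at q0.
q0 ∉ Sat(AG (fan → AX fan)).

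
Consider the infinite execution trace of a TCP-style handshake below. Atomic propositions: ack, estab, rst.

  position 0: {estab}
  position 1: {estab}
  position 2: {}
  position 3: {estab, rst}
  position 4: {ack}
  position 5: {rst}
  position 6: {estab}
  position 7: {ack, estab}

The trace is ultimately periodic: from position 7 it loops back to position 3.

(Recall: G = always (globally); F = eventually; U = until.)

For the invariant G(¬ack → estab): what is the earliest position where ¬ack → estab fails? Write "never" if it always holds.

2

Check ¬ack → estab at each position in order: 0 ✓, 1 ✓.
At position 2 the labels are {}, so ¬ack → estab is false there. This is the first violation.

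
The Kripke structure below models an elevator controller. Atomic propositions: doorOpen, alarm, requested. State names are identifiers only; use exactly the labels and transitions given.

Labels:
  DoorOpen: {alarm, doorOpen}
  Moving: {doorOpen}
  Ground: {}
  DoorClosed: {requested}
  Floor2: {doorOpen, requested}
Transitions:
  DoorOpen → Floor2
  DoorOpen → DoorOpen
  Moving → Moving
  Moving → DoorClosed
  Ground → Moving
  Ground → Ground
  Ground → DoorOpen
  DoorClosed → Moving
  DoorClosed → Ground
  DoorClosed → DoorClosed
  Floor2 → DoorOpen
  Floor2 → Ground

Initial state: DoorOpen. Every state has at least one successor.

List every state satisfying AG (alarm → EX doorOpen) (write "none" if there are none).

{DoorOpen, Moving, Ground, DoorClosed, Floor2}

States satisfying alarm → EX doorOpen: {DoorOpen, Moving, Ground, DoorClosed, Floor2}.
States satisfying AG (alarm → EX doorOpen): {DoorOpen, Moving, Ground, DoorClosed, Floor2}.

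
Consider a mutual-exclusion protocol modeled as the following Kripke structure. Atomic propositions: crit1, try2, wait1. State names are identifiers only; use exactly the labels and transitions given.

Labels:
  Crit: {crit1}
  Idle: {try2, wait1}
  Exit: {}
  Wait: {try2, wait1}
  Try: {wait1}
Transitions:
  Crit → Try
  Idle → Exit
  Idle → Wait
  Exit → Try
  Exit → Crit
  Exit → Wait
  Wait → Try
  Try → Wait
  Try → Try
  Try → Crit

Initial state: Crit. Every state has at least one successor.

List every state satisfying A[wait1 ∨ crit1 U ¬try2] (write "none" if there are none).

{Crit, Idle, Exit, Wait, Try}

States satisfying wait1 ∨ crit1: {Crit, Idle, Wait, Try}.
States satisfying ¬try2: {Crit, Exit, Try}.
States satisfying A[wait1 ∨ crit1 U ¬try2]: {Crit, Idle, Exit, Wait, Try}.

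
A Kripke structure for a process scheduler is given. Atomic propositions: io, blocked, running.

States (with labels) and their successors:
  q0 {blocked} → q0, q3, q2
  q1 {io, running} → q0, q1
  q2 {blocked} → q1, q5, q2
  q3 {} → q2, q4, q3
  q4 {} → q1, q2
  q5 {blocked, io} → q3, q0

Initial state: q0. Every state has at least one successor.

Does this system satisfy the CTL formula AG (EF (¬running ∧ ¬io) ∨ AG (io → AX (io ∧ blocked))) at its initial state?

Holds

States satisfying EF (¬running ∧ ¬io) ∨ AG (io → AX (io ∧ blocked)): {q0, q1, q2, q3, q4, q5}.
States satisfying AG (EF (¬running ∧ ¬io) ∨ AG (io → AX (io ∧ blocked))): {q0, q1, q2, q3, q4, q5}.
Every state reachable from q0 satisfies EF (¬running ∧ ¬io) ∨ AG (io → AX (io ∧ blocked)).
q0 ∈ Sat(AG (EF (¬running ∧ ¬io) ∨ AG (io → AX (io ∧ blocked)))).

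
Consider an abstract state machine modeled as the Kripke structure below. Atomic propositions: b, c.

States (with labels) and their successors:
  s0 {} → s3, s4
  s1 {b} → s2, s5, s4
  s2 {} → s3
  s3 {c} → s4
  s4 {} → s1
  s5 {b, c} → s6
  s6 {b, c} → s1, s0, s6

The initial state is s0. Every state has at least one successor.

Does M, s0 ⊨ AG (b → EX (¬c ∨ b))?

States satisfying b → EX (¬c ∨ b): {s0, s1, s2, s3, s4, s5, s6}.
States satisfying AG (b → EX (¬c ∨ b)): {s0, s1, s2, s3, s4, s5, s6}.
Every state reachable from s0 satisfies b → EX (¬c ∨ b).
s0 ∈ Sat(AG (b → EX (¬c ∨ b))).

Holds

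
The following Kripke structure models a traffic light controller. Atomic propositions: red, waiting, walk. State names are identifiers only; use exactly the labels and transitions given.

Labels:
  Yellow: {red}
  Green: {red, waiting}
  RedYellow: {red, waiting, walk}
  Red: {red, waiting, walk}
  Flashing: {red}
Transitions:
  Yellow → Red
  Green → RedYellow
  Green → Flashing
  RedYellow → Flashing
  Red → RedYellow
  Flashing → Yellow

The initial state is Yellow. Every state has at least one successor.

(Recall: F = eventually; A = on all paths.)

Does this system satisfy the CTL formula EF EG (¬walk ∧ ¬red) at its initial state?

Does not hold

States satisfying EG (¬walk ∧ ¬red): ∅.
States satisfying EF EG (¬walk ∧ ¬red): ∅.
No suitable path/successor from Yellow witnesses the formula.
Yellow ∉ Sat(EF EG (¬walk ∧ ¬red)).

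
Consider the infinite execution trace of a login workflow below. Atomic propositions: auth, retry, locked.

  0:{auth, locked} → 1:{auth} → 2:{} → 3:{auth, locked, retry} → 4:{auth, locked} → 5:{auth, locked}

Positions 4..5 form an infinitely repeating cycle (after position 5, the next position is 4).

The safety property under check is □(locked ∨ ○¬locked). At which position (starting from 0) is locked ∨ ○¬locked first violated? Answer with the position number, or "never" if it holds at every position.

Check locked ∨ ○¬locked at each position in order: 0 ✓, 1 ✓.
At position 2 the labels are {} and the next position 3 has {auth, locked, retry}, so locked ∨ ○¬locked is false there. This is the first violation.

2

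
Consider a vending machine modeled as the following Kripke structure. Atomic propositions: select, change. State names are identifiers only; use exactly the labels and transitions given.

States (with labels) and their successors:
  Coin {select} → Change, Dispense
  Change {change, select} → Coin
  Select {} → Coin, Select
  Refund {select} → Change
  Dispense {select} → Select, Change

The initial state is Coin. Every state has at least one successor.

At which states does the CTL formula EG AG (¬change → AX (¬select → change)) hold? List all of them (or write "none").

none

States satisfying AG (¬change → AX (¬select → change)): ∅.
States satisfying EG AG (¬change → AX (¬select → change)): ∅.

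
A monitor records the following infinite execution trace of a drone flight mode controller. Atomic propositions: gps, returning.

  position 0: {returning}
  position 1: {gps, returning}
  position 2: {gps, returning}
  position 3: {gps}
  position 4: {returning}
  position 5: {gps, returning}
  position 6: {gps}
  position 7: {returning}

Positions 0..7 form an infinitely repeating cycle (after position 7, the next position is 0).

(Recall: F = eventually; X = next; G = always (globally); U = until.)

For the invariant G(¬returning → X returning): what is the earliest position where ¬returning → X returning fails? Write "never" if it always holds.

¬returning → X returning holds at every position 0..7, and those are all the positions the trace ever visits, so the invariant G(¬returning → X returning) is never violated.

never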